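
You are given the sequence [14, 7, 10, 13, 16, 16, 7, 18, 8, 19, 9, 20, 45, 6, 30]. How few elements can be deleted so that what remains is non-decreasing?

6

Fewest deletions = n − (longest non-decreasing subsequence).
i:      1  2  3  4  5  6  7  8  9 10 11 12 13 14 15
a[i]:  14  7 10 13 16 16  7 18  8 19  9 20 45  6 30
dp:     1  1  2  3  4  5  2  6  3  7  4  8  9  1  9
max dp = 9, so deletions = 15 − 9 = 6.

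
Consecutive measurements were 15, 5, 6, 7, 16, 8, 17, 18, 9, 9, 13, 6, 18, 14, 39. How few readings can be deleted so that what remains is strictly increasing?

7

Fewest deletions = n − (longest strictly increasing subsequence).
i:      1  2  3  4  5  6  7  8  9 10 11 12 13 14 15
a[i]:  15  5  6  7 16  8 17 18  9  9 13  6 18 14 39
dp:     1  1  2  3  4  4  5  6  5  5  6  2  7  7  8
max dp = 8, so deletions = 15 − 8 = 7.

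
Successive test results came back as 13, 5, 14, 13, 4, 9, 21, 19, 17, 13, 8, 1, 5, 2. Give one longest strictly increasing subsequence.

13, 14, 21

Patience tails give the LIS length; then backtrack through the dp parents:
13 → extends → [13]
5 → replaces 13 → [5]
14 → extends → [5, 14]
13 → replaces 14 → [5, 13]
4 → replaces 5 → [4, 13]
9 → replaces 13 → [4, 9]
21 → extends → [4, 9, 21]
19 → replaces 21 → [4, 9, 19]
17 → replaces 19 → [4, 9, 17]
13 → replaces 17 → [4, 9, 13]
8 → replaces 9 → [4, 8, 13]
1 → replaces 4 → [1, 8, 13]
5 → replaces 8 → [1, 5, 13]
2 → replaces 5 → [1, 2, 13]
Length 3; one witness is 13, 14, 21.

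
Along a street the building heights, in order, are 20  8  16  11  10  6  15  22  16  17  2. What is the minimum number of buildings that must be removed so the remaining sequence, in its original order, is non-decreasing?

6

Fewest deletions = n − (longest non-decreasing subsequence).
i:      1  2  3  4  5  6  7  8  9 10 11
a[i]:  20  8 16 11 10  6 15 22 16 17  2
dp:     1  1  2  2  2  1  3  4  4  5  1
max dp = 5, so deletions = 11 − 5 = 6.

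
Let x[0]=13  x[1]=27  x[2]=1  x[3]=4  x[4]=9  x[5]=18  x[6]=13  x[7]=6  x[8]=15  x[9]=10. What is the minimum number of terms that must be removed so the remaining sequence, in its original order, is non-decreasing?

5

Fewest deletions = n − (longest non-decreasing subsequence).
Patience tails:
13 → extends → [13]
27 → extends → [13, 27]
1 → replaces 13 → [1, 27]
4 → replaces 27 → [1, 4]
9 → extends → [1, 4, 9]
18 → extends → [1, 4, 9, 18]
13 → replaces 18 → [1, 4, 9, 13]
6 → replaces 9 → [1, 4, 6, 13]
15 → extends → [1, 4, 6, 13, 15]
10 → replaces 13 → [1, 4, 6, 10, 15]
Longest non-decreasing subsequence has length 5, so deletions = 10 − 5 = 5.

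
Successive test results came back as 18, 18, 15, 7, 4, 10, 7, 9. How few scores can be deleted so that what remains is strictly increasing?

5

Fewest deletions = n − (longest strictly increasing subsequence).
Patience tails:
18 → extends → [18]
18 → already a tail → [18]
15 → replaces 18 → [15]
7 → replaces 15 → [7]
4 → replaces 7 → [4]
10 → extends → [4, 10]
7 → replaces 10 → [4, 7]
9 → extends → [4, 7, 9]
Longest strictly increasing subsequence has length 3, so deletions = 8 − 3 = 5.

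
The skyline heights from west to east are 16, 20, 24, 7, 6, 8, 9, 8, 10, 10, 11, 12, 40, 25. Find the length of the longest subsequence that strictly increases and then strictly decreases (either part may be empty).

inc[i] = longest strictly increasing subsequence ending at i; dec[i] = longest strictly decreasing subsequence starting at i:
i:      1  2  3  4  5  6  7  8  9 10 11 12 13 14
a[i]:  16 20 24  7  6  8  9  8 10 10 11 12 40 25
inc:    1  2  3  1  1  2  3  2  4  4  5  6  7  7
dec:    3  3  3  2  1  1  2  1  1  1  1  1  2  1
Best peak at i=13 (value 40): inc=7, dec=2, length 7+2−1 = 8.

8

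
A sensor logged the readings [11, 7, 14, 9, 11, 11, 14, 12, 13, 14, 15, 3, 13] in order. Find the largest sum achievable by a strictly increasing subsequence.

81

Let S[i] be the best sum of a strictly increasing subsequence ending at i:
i:      1  2  3  4  5  6  7  8  9 10 11 12 13
a[i]:  11  7 14  9 11 11 14 12 13 14 15  3 13
S:     11  7 25 16 27 27 41 39 52 66 81  3 52
Maximum is 81 (e.g. 7 + 9 + 11 + 12 + 13 + 14 + 15).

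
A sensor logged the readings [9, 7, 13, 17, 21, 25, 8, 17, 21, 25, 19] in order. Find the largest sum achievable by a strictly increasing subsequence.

85

Let S[i] be the best sum of a strictly increasing subsequence ending at i:
i:      1  2  3  4  5  6  7  8  9 10 11
a[i]:   9  7 13 17 21 25  8 17 21 25 19
S:      9  7 22 39 60 85 15 39 60 85 58
Maximum is 85 (e.g. 9 + 13 + 17 + 21 + 25).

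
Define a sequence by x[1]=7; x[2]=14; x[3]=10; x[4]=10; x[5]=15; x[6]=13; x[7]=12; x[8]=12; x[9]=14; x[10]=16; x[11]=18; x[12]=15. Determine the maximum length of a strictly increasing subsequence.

6

Track the smallest tail for each achievable length (strict):
7 → extends → [7]
14 → extends → [7, 14]
10 → replaces 14 → [7, 10]
10 → already a tail → [7, 10]
15 → extends → [7, 10, 15]
13 → replaces 15 → [7, 10, 13]
12 → replaces 13 → [7, 10, 12]
12 → already a tail → [7, 10, 12]
14 → extends → [7, 10, 12, 14]
16 → extends → [7, 10, 12, 14, 16]
18 → extends → [7, 10, 12, 14, 16, 18]
15 → replaces 16 → [7, 10, 12, 14, 15, 18]
Six tails, so the longest strictly increasing subsequence has length 6 (e.g. 7, 10, 13, 14, 16, 18).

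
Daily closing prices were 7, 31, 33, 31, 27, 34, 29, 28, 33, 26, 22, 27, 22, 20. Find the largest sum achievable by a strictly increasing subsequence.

105

Let S[i] be the best sum of a strictly increasing subsequence ending at i:
i:       1   2   3   4   5   6   7   8   9  10  11  12  13  14
a[i]:    7  31  33  31  27  34  29  28  33  26  22  27  22  20
S:       7  38  71  38  34 105  63  62  96  33  29  60  29  27
Maximum is 105 (e.g. 7 + 31 + 33 + 34).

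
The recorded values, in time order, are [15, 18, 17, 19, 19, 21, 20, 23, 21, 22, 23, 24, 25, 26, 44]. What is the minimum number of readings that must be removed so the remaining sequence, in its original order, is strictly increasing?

Fewest deletions = n − (longest strictly increasing subsequence).
i:      1  2  3  4  5  6  7  8  9 10 11 12 13 14 15
a[i]:  15 18 17 19 19 21 20 23 21 22 23 24 25 26 44
dp:     1  2  2  3  3  4  4  5  5  6  7  8  9 10 11
max dp = 11, so deletions = 15 − 11 = 4.

4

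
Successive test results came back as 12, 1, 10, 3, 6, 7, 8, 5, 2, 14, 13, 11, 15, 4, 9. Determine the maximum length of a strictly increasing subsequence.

7

Let dp[i] be the length of the longest such subsequence ending at index i:
i:      1  2  3  4  5  6  7  8  9 10 11 12 13 14 15
a[i]:  12  1 10  3  6  7  8  5  2 14 13 11 15  4  9
dp:     1  1  2  2  3  4  5  3  2  6  6  6  7  3  6
Maximum dp value is 7.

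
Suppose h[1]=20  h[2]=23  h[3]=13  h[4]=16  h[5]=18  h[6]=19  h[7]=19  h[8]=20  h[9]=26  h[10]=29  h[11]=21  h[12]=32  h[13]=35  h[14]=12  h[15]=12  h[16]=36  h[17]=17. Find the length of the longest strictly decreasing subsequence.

3

Let dp[i] be the longest strictly decreasing subsequence ending at i:
i:      1  2  3  4  5  6  7  8  9 10 11 12 13 14 15 16 17
h[i]:  20 23 13 16 18 19 19 20 26 29 21 32 35 12 12 36 17
dp:     1  1  2  2  2  2  2  2  1  1  2  1  1  3  3  1  3
Maximum is 3.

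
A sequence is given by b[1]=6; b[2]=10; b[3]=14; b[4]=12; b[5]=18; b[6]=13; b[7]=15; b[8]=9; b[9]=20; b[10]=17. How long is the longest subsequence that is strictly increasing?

6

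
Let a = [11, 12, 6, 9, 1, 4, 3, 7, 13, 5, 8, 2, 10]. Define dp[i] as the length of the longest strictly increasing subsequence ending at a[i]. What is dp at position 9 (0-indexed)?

dp[i] = 1 + max{dp[j] : j<i, a[j]<a[i]} (or 1 if no such j):
i:      0  1  2  3  4  5  6  7  8  9 10 11 12
a[i]:  11 12  6  9  1  4  3  7 13  5  8  2 10
dp:     1  2  1  2  1  2  2  3  4  3  4  2  5
At index 9 the value is 3.

3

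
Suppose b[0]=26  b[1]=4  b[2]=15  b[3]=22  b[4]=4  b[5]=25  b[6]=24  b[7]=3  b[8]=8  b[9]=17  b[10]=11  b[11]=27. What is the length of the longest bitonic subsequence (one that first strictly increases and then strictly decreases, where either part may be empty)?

inc[i] = longest strictly increasing subsequence ending at i; dec[i] = longest strictly decreasing subsequence starting at i:
i:      0  1  2  3  4  5  6  7  8  9 10 11
b[i]:  26  4 15 22  4 25 24  3  8 17 11 27
inc:    1  1  2  3  1  4  4  1  2  3  3  5
dec:    5  2  3  3  2  4  3  1  1  2  1  1
Best peak at i=5 (value 25): inc=4, dec=4, length 4+4−1 = 7.

7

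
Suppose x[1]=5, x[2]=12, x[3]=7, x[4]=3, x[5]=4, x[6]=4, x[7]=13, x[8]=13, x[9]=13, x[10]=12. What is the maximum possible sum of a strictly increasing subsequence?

Let S[i] be the best sum of a strictly increasing subsequence ending at i:
i:      1  2  3  4  5  6  7  8  9 10
x[i]:   5 12  7  3  4  4 13 13 13 12
S:      5 17 12  3  7  7 30 30 30 24
Maximum is 30 (e.g. 5 + 12 + 13).

30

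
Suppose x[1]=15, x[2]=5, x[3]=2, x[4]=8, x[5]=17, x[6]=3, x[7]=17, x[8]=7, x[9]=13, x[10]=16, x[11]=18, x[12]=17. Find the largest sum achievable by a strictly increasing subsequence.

60

Let S[i] be the best sum of a strictly increasing subsequence ending at i:
i:      1  2  3  4  5  6  7  8  9 10 11 12
x[i]:  15  5  2  8 17  3 17  7 13 16 18 17
S:     15  5  2 13 32  5 32 12 26 42 60 59
Maximum is 60 (e.g. 5 + 8 + 13 + 16 + 18).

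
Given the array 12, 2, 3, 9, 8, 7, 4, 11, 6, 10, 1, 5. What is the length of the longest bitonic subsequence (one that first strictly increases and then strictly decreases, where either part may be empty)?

inc[i] = longest strictly increasing subsequence ending at i; dec[i] = longest strictly decreasing subsequence starting at i:
i:      1  2  3  4  5  6  7  8  9 10 11 12
a[i]:  12  2  3  9  8  7  4 11  6 10  1  5
inc:    1  1  2  3  3  3  3  4  4  5  1  4
dec:    6  2  2  5  4  3  2  3  2  2  1  1
Best peak at i=4 (value 9): inc=3, dec=5, length 3+5−1 = 7.

7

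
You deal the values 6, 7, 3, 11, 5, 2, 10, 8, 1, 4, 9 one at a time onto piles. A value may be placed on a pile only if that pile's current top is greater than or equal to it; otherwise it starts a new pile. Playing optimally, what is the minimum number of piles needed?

4

Place each on the leftmost legal pile:
6 → new pile 1 (tops now [6])
7 → new pile 2 (tops now [6, 7])
3 → pile 1 (tops now [3, 7])
11 → new pile 3 (tops now [3, 7, 11])
5 → pile 2 (tops now [3, 5, 11])
2 → pile 1 (tops now [2, 5, 11])
10 → pile 3 (tops now [2, 5, 10])
8 → pile 3 (tops now [2, 5, 8])
1 → pile 1 (tops now [1, 5, 8])
4 → pile 2 (tops now [1, 4, 8])
9 → new pile 4 (tops now [1, 4, 8, 9])
Four piles.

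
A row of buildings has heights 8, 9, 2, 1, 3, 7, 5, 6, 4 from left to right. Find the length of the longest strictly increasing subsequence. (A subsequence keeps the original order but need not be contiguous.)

Track the smallest tail for each achievable length (strict):
8 → extends → [8]
9 → extends → [8, 9]
2 → replaces 8 → [2, 9]
1 → replaces 2 → [1, 9]
3 → replaces 9 → [1, 3]
7 → extends → [1, 3, 7]
5 → replaces 7 → [1, 3, 5]
6 → extends → [1, 3, 5, 6]
4 → replaces 5 → [1, 3, 4, 6]
Four tails, so the longest strictly increasing subsequence has length 4 (e.g. 2, 3, 5, 6).

4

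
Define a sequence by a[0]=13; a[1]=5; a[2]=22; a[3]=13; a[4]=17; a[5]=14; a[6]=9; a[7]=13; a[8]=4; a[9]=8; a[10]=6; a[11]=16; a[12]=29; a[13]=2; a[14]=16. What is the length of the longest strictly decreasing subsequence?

7

Let dp[i] be the longest strictly decreasing subsequence ending at i:
i:      0  1  2  3  4  5  6  7  8  9 10 11 12 13 14
a[i]:  13  5 22 13 17 14  9 13  4  8  6 16 29  2 16
dp:     1  2  1  2  2  3  4  4  5  5  6  3  1  7  3
Maximum is 7.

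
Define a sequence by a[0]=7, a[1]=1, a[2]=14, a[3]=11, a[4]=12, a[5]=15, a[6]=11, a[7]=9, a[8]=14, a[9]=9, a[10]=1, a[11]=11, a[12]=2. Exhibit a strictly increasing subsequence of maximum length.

Patience tails give the LIS length; then backtrack through the dp parents:
7 → extends → [7]
1 → replaces 7 → [1]
14 → extends → [1, 14]
11 → replaces 14 → [1, 11]
12 → extends → [1, 11, 12]
15 → extends → [1, 11, 12, 15]
11 → already a tail → [1, 11, 12, 15]
9 → replaces 11 → [1, 9, 12, 15]
14 → replaces 15 → [1, 9, 12, 14]
9 → already a tail → [1, 9, 12, 14]
1 → already a tail → [1, 9, 12, 14]
11 → replaces 12 → [1, 9, 11, 14]
2 → replaces 9 → [1, 2, 11, 14]
Length 4; one witness is 7, 11, 12, 15.

7, 11, 12, 15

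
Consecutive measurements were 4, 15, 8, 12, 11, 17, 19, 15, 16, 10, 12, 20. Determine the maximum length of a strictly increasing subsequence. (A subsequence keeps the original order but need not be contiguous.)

Let dp[i] be the length of the longest such subsequence ending at index i:
i:      1  2  3  4  5  6  7  8  9 10 11 12
a[i]:   4 15  8 12 11 17 19 15 16 10 12 20
dp:     1  2  2  3  3  4  5  4  5  3  4  6
Maximum dp value is 6.

6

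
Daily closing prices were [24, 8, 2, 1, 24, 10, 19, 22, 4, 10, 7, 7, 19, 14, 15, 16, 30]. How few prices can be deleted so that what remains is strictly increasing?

10

Fewest deletions = n − (longest strictly increasing subsequence).
i:      1  2  3  4  5  6  7  8  9 10 11 12 13 14 15 16 17
a[i]:  24  8  2  1 24 10 19 22  4 10  7  7 19 14 15 16 30
dp:     1  1  1  1  2  2  3  4  2  3  3  3  4  4  5  6  7
max dp = 7, so deletions = 17 − 7 = 10.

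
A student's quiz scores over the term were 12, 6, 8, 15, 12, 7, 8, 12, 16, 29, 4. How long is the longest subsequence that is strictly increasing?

Track the smallest tail for each achievable length (strict):
12 → extends → [12]
6 → replaces 12 → [6]
8 → extends → [6, 8]
15 → extends → [6, 8, 15]
12 → replaces 15 → [6, 8, 12]
7 → replaces 8 → [6, 7, 12]
8 → replaces 12 → [6, 7, 8]
12 → extends → [6, 7, 8, 12]
16 → extends → [6, 7, 8, 12, 16]
29 → extends → [6, 7, 8, 12, 16, 29]
4 → replaces 6 → [4, 7, 8, 12, 16, 29]
Six tails, so the longest strictly increasing subsequence has length 6 (e.g. 6, 7, 8, 12, 16, 29).

6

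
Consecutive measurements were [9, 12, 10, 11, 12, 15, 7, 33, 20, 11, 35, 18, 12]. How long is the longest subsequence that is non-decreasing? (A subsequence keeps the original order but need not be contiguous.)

Let dp[i] be the length of the longest such subsequence ending at index i:
i:      1  2  3  4  5  6  7  8  9 10 11 12 13
a[i]:   9 12 10 11 12 15  7 33 20 11 35 18 12
dp:     1  2  2  3  4  5  1  6  6  4  7  6  5
Maximum dp value is 7.

7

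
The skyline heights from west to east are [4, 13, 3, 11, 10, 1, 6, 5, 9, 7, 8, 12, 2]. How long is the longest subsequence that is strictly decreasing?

Negate each value so 'decreasing' becomes 'increasing', then run patience tails on the negated sequence:
-4 → extends → [-4]
-13 → replaces -4 → [-13]
-3 → extends → [-13, -3]
-11 → replaces -3 → [-13, -11]
-10 → extends → [-13, -11, -10]
-1 → extends → [-13, -11, -10, -1]
-6 → replaces -1 → [-13, -11, -10, -6]
-5 → extends → [-13, -11, -10, -6, -5]
-9 → replaces -6 → [-13, -11, -10, -9, -5]
-7 → replaces -5 → [-13, -11, -10, -9, -7]
-8 → replaces -7 → [-13, -11, -10, -9, -8]
-12 → replaces -11 → [-13, -12, -10, -9, -8]
-2 → extends → [-13, -12, -10, -9, -8, -2]
Six tails, so the longest strictly decreasing subsequence of the original has length 6.

6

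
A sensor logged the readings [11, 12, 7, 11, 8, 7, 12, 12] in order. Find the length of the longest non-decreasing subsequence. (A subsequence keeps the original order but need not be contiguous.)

4

Track the smallest tail for each achievable length (allowing ties):
11 → extends → [11]
12 → extends → [11, 12]
7 → replaces 11 → [7, 12]
11 → replaces 12 → [7, 11]
8 → replaces 11 → [7, 8]
7 → replaces 8 → [7, 7]
12 → extends → [7, 7, 12]
12 → extends → [7, 7, 12, 12]
Four tails, so the longest non-decreasing subsequence has length 4 (e.g. 11, 12, 12, 12).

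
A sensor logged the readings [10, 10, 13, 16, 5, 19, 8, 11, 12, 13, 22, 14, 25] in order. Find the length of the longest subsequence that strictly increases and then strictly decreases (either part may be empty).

inc[i] = longest strictly increasing subsequence ending at i; dec[i] = longest strictly decreasing subsequence starting at i:
i:      1  2  3  4  5  6  7  8  9 10 11 12 13
a[i]:  10 10 13 16  5 19  8 11 12 13 22 14 25
inc:    1  1  2  3  1  4  2  3  4  5  6  6  7
dec:    2  2  2  2  1  2  1  1  1  1  2  1  1
Best peak at i=11 (value 22): inc=6, dec=2, length 6+2−1 = 7.

7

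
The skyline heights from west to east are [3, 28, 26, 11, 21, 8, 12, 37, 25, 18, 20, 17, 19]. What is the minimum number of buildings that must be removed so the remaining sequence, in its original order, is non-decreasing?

8

Fewest deletions = n − (longest non-decreasing subsequence).
Patience tails:
3 → extends → [3]
28 → extends → [3, 28]
26 → replaces 28 → [3, 26]
11 → replaces 26 → [3, 11]
21 → extends → [3, 11, 21]
8 → replaces 11 → [3, 8, 21]
12 → replaces 21 → [3, 8, 12]
37 → extends → [3, 8, 12, 37]
25 → replaces 37 → [3, 8, 12, 25]
18 → replaces 25 → [3, 8, 12, 18]
20 → extends → [3, 8, 12, 18, 20]
17 → replaces 18 → [3, 8, 12, 17, 20]
19 → replaces 20 → [3, 8, 12, 17, 19]
Longest non-decreasing subsequence has length 5, so deletions = 13 − 5 = 8.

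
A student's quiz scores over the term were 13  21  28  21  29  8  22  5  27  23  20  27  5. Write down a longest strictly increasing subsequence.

Patience tails give the LIS length; then backtrack through the dp parents:
13 → extends → [13]
21 → extends → [13, 21]
28 → extends → [13, 21, 28]
21 → already a tail → [13, 21, 28]
29 → extends → [13, 21, 28, 29]
8 → replaces 13 → [8, 21, 28, 29]
22 → replaces 28 → [8, 21, 22, 29]
5 → replaces 8 → [5, 21, 22, 29]
27 → replaces 29 → [5, 21, 22, 27]
23 → replaces 27 → [5, 21, 22, 23]
20 → replaces 21 → [5, 20, 22, 23]
27 → extends → [5, 20, 22, 23, 27]
5 → already a tail → [5, 20, 22, 23, 27]
Length 5; one witness is 13, 21, 22, 23, 27.

13, 21, 22, 23, 27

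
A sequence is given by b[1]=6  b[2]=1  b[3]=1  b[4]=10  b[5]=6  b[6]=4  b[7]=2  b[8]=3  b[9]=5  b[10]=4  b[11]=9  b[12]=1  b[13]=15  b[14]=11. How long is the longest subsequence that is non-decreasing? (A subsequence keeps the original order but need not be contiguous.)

7

Let dp[i] be the length of the longest such subsequence ending at index i:
i:      1  2  3  4  5  6  7  8  9 10 11 12 13 14
b[i]:   6  1  1 10  6  4  2  3  5  4  9  1 15 11
dp:     1  1  2  3  3  3  3  4  5  5  6  3  7  7
Maximum dp value is 7.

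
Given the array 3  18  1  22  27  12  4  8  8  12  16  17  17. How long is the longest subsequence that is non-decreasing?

8

Track the smallest tail for each achievable length (allowing ties):
3 → extends → [3]
18 → extends → [3, 18]
1 → replaces 3 → [1, 18]
22 → extends → [1, 18, 22]
27 → extends → [1, 18, 22, 27]
12 → replaces 18 → [1, 12, 22, 27]
4 → replaces 12 → [1, 4, 22, 27]
8 → replaces 22 → [1, 4, 8, 27]
8 → replaces 27 → [1, 4, 8, 8]
12 → extends → [1, 4, 8, 8, 12]
16 → extends → [1, 4, 8, 8, 12, 16]
17 → extends → [1, 4, 8, 8, 12, 16, 17]
17 → extends → [1, 4, 8, 8, 12, 16, 17, 17]
Eight tails, so the longest non-decreasing subsequence has length 8 (e.g. 3, 4, 8, 8, 12, 16, 17, 17).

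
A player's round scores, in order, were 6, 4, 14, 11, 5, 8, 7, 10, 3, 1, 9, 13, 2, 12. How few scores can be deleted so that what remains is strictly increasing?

Fewest deletions = n − (longest strictly increasing subsequence).
i:      1  2  3  4  5  6  7  8  9 10 11 12 13 14
a[i]:   6  4 14 11  5  8  7 10  3  1  9 13  2 12
dp:     1  1  2  2  2  3  3  4  1  1  4  5  2  5
max dp = 5, so deletions = 14 − 5 = 9.

9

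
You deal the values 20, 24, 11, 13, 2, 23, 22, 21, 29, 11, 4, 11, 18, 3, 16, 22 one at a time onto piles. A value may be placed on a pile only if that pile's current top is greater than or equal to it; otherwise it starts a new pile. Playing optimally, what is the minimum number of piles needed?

The minimum number of non-increasing subsequences covering a sequence equals the length of its longest strictly increasing subsequence.
LIS length is 5 (e.g. 2, 4, 11, 18, 22), so 5 piles are needed.

5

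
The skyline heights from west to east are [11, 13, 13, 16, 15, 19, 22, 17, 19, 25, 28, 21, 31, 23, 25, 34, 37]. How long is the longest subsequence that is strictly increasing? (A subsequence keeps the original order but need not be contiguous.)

10

Track the smallest tail for each achievable length (strict):
11 → extends → [11]
13 → extends → [11, 13]
13 → already a tail → [11, 13]
16 → extends → [11, 13, 16]
15 → replaces 16 → [11, 13, 15]
19 → extends → [11, 13, 15, 19]
22 → extends → [11, 13, 15, 19, 22]
17 → replaces 19 → [11, 13, 15, 17, 22]
19 → replaces 22 → [11, 13, 15, 17, 19]
25 → extends → [11, 13, 15, 17, 19, 25]
28 → extends → [11, 13, 15, 17, 19, 25, 28]
21 → replaces 25 → [11, 13, 15, 17, 19, 21, 28]
31 → extends → [11, 13, 15, 17, 19, 21, 28, 31]
23 → replaces 28 → [11, 13, 15, 17, 19, 21, 23, 31]
25 → replaces 31 → [11, 13, 15, 17, 19, 21, 23, 25]
34 → extends → [11, 13, 15, 17, 19, 21, 23, 25, 34]
37 → extends → [11, 13, 15, 17, 19, 21, 23, 25, 34, 37]
Ten tails, so the longest strictly increasing subsequence has length 10 (e.g. 11, 13, 16, 19, 22, 25, 28, 31, 34, 37).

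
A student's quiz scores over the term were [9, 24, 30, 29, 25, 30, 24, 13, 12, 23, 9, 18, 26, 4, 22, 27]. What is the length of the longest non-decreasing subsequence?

Track the smallest tail for each achievable length (allowing ties):
9 → extends → [9]
24 → extends → [9, 24]
30 → extends → [9, 24, 30]
29 → replaces 30 → [9, 24, 29]
25 → replaces 29 → [9, 24, 25]
30 → extends → [9, 24, 25, 30]
24 → replaces 25 → [9, 24, 24, 30]
13 → replaces 24 → [9, 13, 24, 30]
12 → replaces 13 → [9, 12, 24, 30]
23 → replaces 24 → [9, 12, 23, 30]
9 → replaces 12 → [9, 9, 23, 30]
18 → replaces 23 → [9, 9, 18, 30]
26 → replaces 30 → [9, 9, 18, 26]
4 → replaces 9 → [4, 9, 18, 26]
22 → replaces 26 → [4, 9, 18, 22]
27 → extends → [4, 9, 18, 22, 27]
Five tails, so the longest non-decreasing subsequence has length 5 (e.g. 9, 24, 25, 26, 27).

5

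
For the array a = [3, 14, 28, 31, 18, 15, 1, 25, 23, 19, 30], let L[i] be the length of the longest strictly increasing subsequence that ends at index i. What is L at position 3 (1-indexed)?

dp[i] = 1 + max{dp[j] : j<i, a[j]<a[i]} (or 1 if no such j):
i:      1  2  3  4  5  6  7  8  9 10 11
a[i]:   3 14 28 31 18 15  1 25 23 19 30
dp:     1  2  3  4  3  3  1  4  4  4  5
At index 3 the value is 3.

3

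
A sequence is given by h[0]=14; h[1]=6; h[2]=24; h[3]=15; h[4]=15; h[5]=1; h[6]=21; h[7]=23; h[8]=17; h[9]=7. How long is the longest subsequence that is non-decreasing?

5

Track the smallest tail for each achievable length (allowing ties):
14 → extends → [14]
6 → replaces 14 → [6]
24 → extends → [6, 24]
15 → replaces 24 → [6, 15]
15 → extends → [6, 15, 15]
1 → replaces 6 → [1, 15, 15]
21 → extends → [1, 15, 15, 21]
23 → extends → [1, 15, 15, 21, 23]
17 → replaces 21 → [1, 15, 15, 17, 23]
7 → replaces 15 → [1, 7, 15, 17, 23]
Five tails, so the longest non-decreasing subsequence has length 5 (e.g. 14, 15, 15, 21, 23).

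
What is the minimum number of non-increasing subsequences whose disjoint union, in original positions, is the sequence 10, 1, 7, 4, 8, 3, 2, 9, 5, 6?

4

Place each on the leftmost legal pile:
10 → new pile 1 (tops now [10])
1 → pile 1 (tops now [1])
7 → new pile 2 (tops now [1, 7])
4 → pile 2 (tops now [1, 4])
8 → new pile 3 (tops now [1, 4, 8])
3 → pile 2 (tops now [1, 3, 8])
2 → pile 2 (tops now [1, 2, 8])
9 → new pile 4 (tops now [1, 2, 8, 9])
5 → pile 3 (tops now [1, 2, 5, 9])
6 → pile 4 (tops now [1, 2, 5, 6])
Four piles.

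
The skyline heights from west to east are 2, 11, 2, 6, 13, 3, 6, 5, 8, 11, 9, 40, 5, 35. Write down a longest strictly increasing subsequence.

Patience tails give the LIS length; then backtrack through the dp parents:
2 → extends → [2]
11 → extends → [2, 11]
2 → already a tail → [2, 11]
6 → replaces 11 → [2, 6]
13 → extends → [2, 6, 13]
3 → replaces 6 → [2, 3, 13]
6 → replaces 13 → [2, 3, 6]
5 → replaces 6 → [2, 3, 5]
8 → extends → [2, 3, 5, 8]
11 → extends → [2, 3, 5, 8, 11]
9 → replaces 11 → [2, 3, 5, 8, 9]
40 → extends → [2, 3, 5, 8, 9, 40]
5 → already a tail → [2, 3, 5, 8, 9, 40]
35 → replaces 40 → [2, 3, 5, 8, 9, 35]
Length 6; one witness is 2, 3, 6, 8, 11, 40.

2, 3, 6, 8, 11, 40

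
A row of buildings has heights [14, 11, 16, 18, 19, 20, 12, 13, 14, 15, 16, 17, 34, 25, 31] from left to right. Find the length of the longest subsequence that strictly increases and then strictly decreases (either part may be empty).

9

inc[i] = longest strictly increasing subsequence ending at i; dec[i] = longest strictly decreasing subsequence starting at i:
i:      1  2  3  4  5  6  7  8  9 10 11 12 13 14 15
a[i]:  14 11 16 18 19 20 12 13 14 15 16 17 34 25 31
inc:    1  1  2  3  4  5  2  3  4  5  6  7  8  8  9
dec:    2  1  2  2  2  2  1  1  1  1  1  1  2  1  1
Best peak at i=13 (value 34): inc=8, dec=2, length 8+2−1 = 9.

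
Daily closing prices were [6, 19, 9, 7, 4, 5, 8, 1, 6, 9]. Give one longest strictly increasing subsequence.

Patience tails give the LIS length; then backtrack through the dp parents:
6 → extends → [6]
19 → extends → [6, 19]
9 → replaces 19 → [6, 9]
7 → replaces 9 → [6, 7]
4 → replaces 6 → [4, 7]
5 → replaces 7 → [4, 5]
8 → extends → [4, 5, 8]
1 → replaces 4 → [1, 5, 8]
6 → replaces 8 → [1, 5, 6]
9 → extends → [1, 5, 6, 9]
Length 4; one witness is 6, 7, 8, 9.

6, 7, 8, 9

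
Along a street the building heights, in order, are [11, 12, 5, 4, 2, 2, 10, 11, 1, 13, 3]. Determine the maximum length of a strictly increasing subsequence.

Track the smallest tail for each achievable length (strict):
11 → extends → [11]
12 → extends → [11, 12]
5 → replaces 11 → [5, 12]
4 → replaces 5 → [4, 12]
2 → replaces 4 → [2, 12]
2 → already a tail → [2, 12]
10 → replaces 12 → [2, 10]
11 → extends → [2, 10, 11]
1 → replaces 2 → [1, 10, 11]
13 → extends → [1, 10, 11, 13]
3 → replaces 10 → [1, 3, 11, 13]
Four tails, so the longest strictly increasing subsequence has length 4 (e.g. 5, 10, 11, 13).

4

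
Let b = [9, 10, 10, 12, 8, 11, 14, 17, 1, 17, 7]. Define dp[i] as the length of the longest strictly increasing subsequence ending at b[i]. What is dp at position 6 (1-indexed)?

dp[i] = 1 + max{dp[j] : j<i, b[j]<b[i]} (or 1 if no such j):
i:      1  2  3  4  5  6  7  8  9 10 11
b[i]:   9 10 10 12  8 11 14 17  1 17  7
dp:     1  2  2  3  1  3  4  5  1  5  2
At index 6 the value is 3.

3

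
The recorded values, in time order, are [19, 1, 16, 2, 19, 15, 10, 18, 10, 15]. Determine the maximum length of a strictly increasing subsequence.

4

Track the smallest tail for each achievable length (strict):
19 → extends → [19]
1 → replaces 19 → [1]
16 → extends → [1, 16]
2 → replaces 16 → [1, 2]
19 → extends → [1, 2, 19]
15 → replaces 19 → [1, 2, 15]
10 → replaces 15 → [1, 2, 10]
18 → extends → [1, 2, 10, 18]
10 → already a tail → [1, 2, 10, 18]
15 → replaces 18 → [1, 2, 10, 15]
Four tails, so the longest strictly increasing subsequence has length 4 (e.g. 1, 2, 15, 18).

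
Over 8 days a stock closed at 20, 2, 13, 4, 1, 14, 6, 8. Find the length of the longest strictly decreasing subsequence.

Negate each value so 'decreasing' becomes 'increasing', then run patience tails on the negated sequence:
-20 → extends → [-20]
-2 → extends → [-20, -2]
-13 → replaces -2 → [-20, -13]
-4 → extends → [-20, -13, -4]
-1 → extends → [-20, -13, -4, -1]
-14 → replaces -13 → [-20, -14, -4, -1]
-6 → replaces -4 → [-20, -14, -6, -1]
-8 → replaces -6 → [-20, -14, -8, -1]
Four tails, so the longest strictly decreasing subsequence of the original has length 4.

4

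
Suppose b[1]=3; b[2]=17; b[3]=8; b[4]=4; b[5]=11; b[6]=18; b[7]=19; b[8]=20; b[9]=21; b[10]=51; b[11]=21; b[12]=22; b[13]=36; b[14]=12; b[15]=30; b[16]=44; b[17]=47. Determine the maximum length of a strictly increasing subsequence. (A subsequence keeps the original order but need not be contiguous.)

Let dp[i] be the length of the longest such subsequence ending at index i:
i:      1  2  3  4  5  6  7  8  9 10 11 12 13 14 15 16 17
b[i]:   3 17  8  4 11 18 19 20 21 51 21 22 36 12 30 44 47
dp:     1  2  2  2  3  4  5  6  7  8  7  8  9  4  9 10 11
Maximum dp value is 11.

11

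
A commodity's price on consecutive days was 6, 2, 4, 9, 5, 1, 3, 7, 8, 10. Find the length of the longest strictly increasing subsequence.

Track the smallest tail for each achievable length (strict):
6 → extends → [6]
2 → replaces 6 → [2]
4 → extends → [2, 4]
9 → extends → [2, 4, 9]
5 → replaces 9 → [2, 4, 5]
1 → replaces 2 → [1, 4, 5]
3 → replaces 4 → [1, 3, 5]
7 → extends → [1, 3, 5, 7]
8 → extends → [1, 3, 5, 7, 8]
10 → extends → [1, 3, 5, 7, 8, 10]
Six tails, so the longest strictly increasing subsequence has length 6 (e.g. 2, 4, 5, 7, 8, 10).

6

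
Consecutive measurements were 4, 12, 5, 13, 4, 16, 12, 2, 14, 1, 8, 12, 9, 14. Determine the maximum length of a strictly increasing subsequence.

Track the smallest tail for each achievable length (strict):
4 → extends → [4]
12 → extends → [4, 12]
5 → replaces 12 → [4, 5]
13 → extends → [4, 5, 13]
4 → already a tail → [4, 5, 13]
16 → extends → [4, 5, 13, 16]
12 → replaces 13 → [4, 5, 12, 16]
2 → replaces 4 → [2, 5, 12, 16]
14 → replaces 16 → [2, 5, 12, 14]
1 → replaces 2 → [1, 5, 12, 14]
8 → replaces 12 → [1, 5, 8, 14]
12 → replaces 14 → [1, 5, 8, 12]
9 → replaces 12 → [1, 5, 8, 9]
14 → extends → [1, 5, 8, 9, 14]
Five tails, so the longest strictly increasing subsequence has length 5 (e.g. 4, 5, 8, 12, 14).

5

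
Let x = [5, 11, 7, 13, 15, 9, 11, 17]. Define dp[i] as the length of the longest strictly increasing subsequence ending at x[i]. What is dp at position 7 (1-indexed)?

dp[i] = 1 + max{dp[j] : j<i, x[j]<x[i]} (or 1 if no such j):
i:      1  2  3  4  5  6  7  8
x[i]:   5 11  7 13 15  9 11 17
dp:     1  2  2  3  4  3  4  5
At index 7 the value is 4.

4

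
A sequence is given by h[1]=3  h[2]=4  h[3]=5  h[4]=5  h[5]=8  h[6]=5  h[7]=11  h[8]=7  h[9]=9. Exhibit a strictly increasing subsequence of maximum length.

3, 4, 5, 8, 11

Patience tails give the LIS length; then backtrack through the dp parents:
3 → extends → [3]
4 → extends → [3, 4]
5 → extends → [3, 4, 5]
5 → already a tail → [3, 4, 5]
8 → extends → [3, 4, 5, 8]
5 → already a tail → [3, 4, 5, 8]
11 → extends → [3, 4, 5, 8, 11]
7 → replaces 8 → [3, 4, 5, 7, 11]
9 → replaces 11 → [3, 4, 5, 7, 9]
Length 5; one witness is 3, 4, 5, 8, 11.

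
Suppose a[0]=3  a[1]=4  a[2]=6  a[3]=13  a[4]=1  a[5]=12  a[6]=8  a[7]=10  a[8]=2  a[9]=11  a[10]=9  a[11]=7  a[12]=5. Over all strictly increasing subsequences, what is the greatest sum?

Let S[i] be the best sum of a strictly increasing subsequence ending at i:
i:      0  1  2  3  4  5  6  7  8  9 10 11 12
a[i]:   3  4  6 13  1 12  8 10  2 11  9  7  5
S:      3  7 13 26  1 25 21 31  3 42 30 20 12
Maximum is 42 (e.g. 3 + 4 + 6 + 8 + 10 + 11).

42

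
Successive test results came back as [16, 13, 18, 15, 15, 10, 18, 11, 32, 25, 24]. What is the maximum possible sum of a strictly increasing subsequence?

78

Let S[i] be the best sum of a strictly increasing subsequence ending at i:
i:      1  2  3  4  5  6  7  8  9 10 11
a[i]:  16 13 18 15 15 10 18 11 32 25 24
S:     16 13 34 28 28 10 46 21 78 71 70
Maximum is 78 (e.g. 13 + 15 + 18 + 32).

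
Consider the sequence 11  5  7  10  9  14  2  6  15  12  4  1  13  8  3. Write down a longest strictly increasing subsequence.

Patience tails give the LIS length; then backtrack through the dp parents:
11 → extends → [11]
5 → replaces 11 → [5]
7 → extends → [5, 7]
10 → extends → [5, 7, 10]
9 → replaces 10 → [5, 7, 9]
14 → extends → [5, 7, 9, 14]
2 → replaces 5 → [2, 7, 9, 14]
6 → replaces 7 → [2, 6, 9, 14]
15 → extends → [2, 6, 9, 14, 15]
12 → replaces 14 → [2, 6, 9, 12, 15]
4 → replaces 6 → [2, 4, 9, 12, 15]
1 → replaces 2 → [1, 4, 9, 12, 15]
13 → replaces 15 → [1, 4, 9, 12, 13]
8 → replaces 9 → [1, 4, 8, 12, 13]
3 → replaces 4 → [1, 3, 8, 12, 13]
Length 5; one witness is 5, 7, 10, 14, 15.

5, 7, 10, 14, 15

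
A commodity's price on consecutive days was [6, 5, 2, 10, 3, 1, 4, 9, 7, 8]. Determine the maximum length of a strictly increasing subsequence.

Track the smallest tail for each achievable length (strict):
6 → extends → [6]
5 → replaces 6 → [5]
2 → replaces 5 → [2]
10 → extends → [2, 10]
3 → replaces 10 → [2, 3]
1 → replaces 2 → [1, 3]
4 → extends → [1, 3, 4]
9 → extends → [1, 3, 4, 9]
7 → replaces 9 → [1, 3, 4, 7]
8 → extends → [1, 3, 4, 7, 8]
Five tails, so the longest strictly increasing subsequence has length 5 (e.g. 2, 3, 4, 7, 8).

5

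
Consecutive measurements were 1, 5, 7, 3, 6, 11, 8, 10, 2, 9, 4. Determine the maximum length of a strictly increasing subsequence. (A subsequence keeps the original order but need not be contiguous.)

Track the smallest tail for each achievable length (strict):
1 → extends → [1]
5 → extends → [1, 5]
7 → extends → [1, 5, 7]
3 → replaces 5 → [1, 3, 7]
6 → replaces 7 → [1, 3, 6]
11 → extends → [1, 3, 6, 11]
8 → replaces 11 → [1, 3, 6, 8]
10 → extends → [1, 3, 6, 8, 10]
2 → replaces 3 → [1, 2, 6, 8, 10]
9 → replaces 10 → [1, 2, 6, 8, 9]
4 → replaces 6 → [1, 2, 4, 8, 9]
Five tails, so the longest strictly increasing subsequence has length 5 (e.g. 1, 5, 7, 8, 10).

5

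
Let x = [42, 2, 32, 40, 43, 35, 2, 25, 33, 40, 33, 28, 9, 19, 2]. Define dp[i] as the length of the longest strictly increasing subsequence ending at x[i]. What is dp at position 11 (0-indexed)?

3

dp[i] = 1 + max{dp[j] : j<i, x[j]<x[i]} (or 1 if no such j):
i:      0  1  2  3  4  5  6  7  8  9 10 11 12 13 14
x[i]:  42  2 32 40 43 35  2 25 33 40 33 28  9 19  2
dp:     1  1  2  3  4  3  1  2  3  4  3  3  2  3  1
At index 11 the value is 3.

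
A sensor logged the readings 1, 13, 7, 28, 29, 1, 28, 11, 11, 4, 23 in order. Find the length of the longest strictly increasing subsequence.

4

Track the smallest tail for each achievable length (strict):
1 → extends → [1]
13 → extends → [1, 13]
7 → replaces 13 → [1, 7]
28 → extends → [1, 7, 28]
29 → extends → [1, 7, 28, 29]
1 → already a tail → [1, 7, 28, 29]
28 → already a tail → [1, 7, 28, 29]
11 → replaces 28 → [1, 7, 11, 29]
11 → already a tail → [1, 7, 11, 29]
4 → replaces 7 → [1, 4, 11, 29]
23 → replaces 29 → [1, 4, 11, 23]
Four tails, so the longest strictly increasing subsequence has length 4 (e.g. 1, 13, 28, 29).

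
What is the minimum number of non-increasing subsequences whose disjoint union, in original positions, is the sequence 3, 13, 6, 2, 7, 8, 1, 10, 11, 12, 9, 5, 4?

7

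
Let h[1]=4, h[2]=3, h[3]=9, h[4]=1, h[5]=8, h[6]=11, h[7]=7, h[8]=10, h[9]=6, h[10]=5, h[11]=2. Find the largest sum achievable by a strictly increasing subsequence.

Let S[i] be the best sum of a strictly increasing subsequence ending at i:
i:      1  2  3  4  5  6  7  8  9 10 11
h[i]:   4  3  9  1  8 11  7 10  6  5  2
S:      4  3 13  1 12 24 11 23 10  9  3
Maximum is 24 (e.g. 4 + 9 + 11).

24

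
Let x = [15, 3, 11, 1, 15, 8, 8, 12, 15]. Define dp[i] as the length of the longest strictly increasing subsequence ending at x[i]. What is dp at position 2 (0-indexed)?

dp[i] = 1 + max{dp[j] : j<i, x[j]<x[i]} (or 1 if no such j):
i:      0  1  2  3  4  5  6  7  8
x[i]:  15  3 11  1 15  8  8 12 15
dp:     1  1  2  1  3  2  2  3  4
At index 2 the value is 2.

2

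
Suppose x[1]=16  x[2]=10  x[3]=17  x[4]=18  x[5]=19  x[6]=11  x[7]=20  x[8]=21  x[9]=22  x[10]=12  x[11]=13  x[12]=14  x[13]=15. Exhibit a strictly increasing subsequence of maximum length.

16, 17, 18, 19, 20, 21, 22

Patience tails give the LIS length; then backtrack through the dp parents:
16 → extends → [16]
10 → replaces 16 → [10]
17 → extends → [10, 17]
18 → extends → [10, 17, 18]
19 → extends → [10, 17, 18, 19]
11 → replaces 17 → [10, 11, 18, 19]
20 → extends → [10, 11, 18, 19, 20]
21 → extends → [10, 11, 18, 19, 20, 21]
22 → extends → [10, 11, 18, 19, 20, 21, 22]
12 → replaces 18 → [10, 11, 12, 19, 20, 21, 22]
13 → replaces 19 → [10, 11, 12, 13, 20, 21, 22]
14 → replaces 20 → [10, 11, 12, 13, 14, 21, 22]
15 → replaces 21 → [10, 11, 12, 13, 14, 15, 22]
Length 7; one witness is 16, 17, 18, 19, 20, 21, 22.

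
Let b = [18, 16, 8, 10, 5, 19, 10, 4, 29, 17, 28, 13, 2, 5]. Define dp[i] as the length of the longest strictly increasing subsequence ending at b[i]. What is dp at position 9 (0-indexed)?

dp[i] = 1 + max{dp[j] : j<i, b[j]<b[i]} (or 1 if no such j):
i:      0  1  2  3  4  5  6  7  8  9 10 11 12 13
b[i]:  18 16  8 10  5 19 10  4 29 17 28 13  2  5
dp:     1  1  1  2  1  3  2  1  4  3  4  3  1  2
At index 9 the value is 3.

3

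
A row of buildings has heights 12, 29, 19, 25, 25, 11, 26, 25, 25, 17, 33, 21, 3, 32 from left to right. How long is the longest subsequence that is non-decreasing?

7

Track the smallest tail for each achievable length (allowing ties):
12 → extends → [12]
29 → extends → [12, 29]
19 → replaces 29 → [12, 19]
25 → extends → [12, 19, 25]
25 → extends → [12, 19, 25, 25]
11 → replaces 12 → [11, 19, 25, 25]
26 → extends → [11, 19, 25, 25, 26]
25 → replaces 26 → [11, 19, 25, 25, 25]
25 → extends → [11, 19, 25, 25, 25, 25]
17 → replaces 19 → [11, 17, 25, 25, 25, 25]
33 → extends → [11, 17, 25, 25, 25, 25, 33]
21 → replaces 25 → [11, 17, 21, 25, 25, 25, 33]
3 → replaces 11 → [3, 17, 21, 25, 25, 25, 33]
32 → replaces 33 → [3, 17, 21, 25, 25, 25, 32]
Seven tails, so the longest non-decreasing subsequence has length 7 (e.g. 12, 19, 25, 25, 25, 25, 33).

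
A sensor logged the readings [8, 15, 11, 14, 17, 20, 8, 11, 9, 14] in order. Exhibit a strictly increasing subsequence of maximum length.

Patience tails give the LIS length; then backtrack through the dp parents:
8 → extends → [8]
15 → extends → [8, 15]
11 → replaces 15 → [8, 11]
14 → extends → [8, 11, 14]
17 → extends → [8, 11, 14, 17]
20 → extends → [8, 11, 14, 17, 20]
8 → already a tail → [8, 11, 14, 17, 20]
11 → already a tail → [8, 11, 14, 17, 20]
9 → replaces 11 → [8, 9, 14, 17, 20]
14 → already a tail → [8, 9, 14, 17, 20]
Length 5; one witness is 8, 11, 14, 17, 20.

8, 11, 14, 17, 20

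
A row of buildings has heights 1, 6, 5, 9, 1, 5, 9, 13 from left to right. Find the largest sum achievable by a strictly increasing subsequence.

29

Let S[i] be the best sum of a strictly increasing subsequence ending at i:
i:      1  2  3  4  5  6  7  8
a[i]:   1  6  5  9  1  5  9 13
S:      1  7  6 16  1  6 16 29
Maximum is 29 (e.g. 1 + 6 + 9 + 13).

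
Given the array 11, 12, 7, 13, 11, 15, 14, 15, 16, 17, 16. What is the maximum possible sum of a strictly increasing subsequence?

Let S[i] be the best sum of a strictly increasing subsequence ending at i:
i:      1  2  3  4  5  6  7  8  9 10 11
a[i]:  11 12  7 13 11 15 14 15 16 17 16
S:     11 23  7 36 18 51 50 65 81 98 81
Maximum is 98 (e.g. 11 + 12 + 13 + 14 + 15 + 16 + 17).

98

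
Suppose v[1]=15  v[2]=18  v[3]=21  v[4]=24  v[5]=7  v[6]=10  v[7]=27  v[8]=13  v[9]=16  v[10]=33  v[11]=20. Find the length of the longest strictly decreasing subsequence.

Negate each value so 'decreasing' becomes 'increasing', then run patience tails on the negated sequence:
-15 → extends → [-15]
-18 → replaces -15 → [-18]
-21 → replaces -18 → [-21]
-24 → replaces -21 → [-24]
-7 → extends → [-24, -7]
-10 → replaces -7 → [-24, -10]
-27 → replaces -24 → [-27, -10]
-13 → replaces -10 → [-27, -13]
-16 → replaces -13 → [-27, -16]
-33 → replaces -27 → [-33, -16]
-20 → replaces -16 → [-33, -20]
Two tails, so the longest strictly decreasing subsequence of the original has length 2.

2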